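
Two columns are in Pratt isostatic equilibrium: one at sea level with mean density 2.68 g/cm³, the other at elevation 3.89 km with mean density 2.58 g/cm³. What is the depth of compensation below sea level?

100 km

ρ_ref D = ρ (D + h) → D (ρ_ref − ρ) = ρ h.
D = ρ h/(ρ_ref − ρ) = 2.58 × 3.89 km/(2.68 − 2.58) = 100 km.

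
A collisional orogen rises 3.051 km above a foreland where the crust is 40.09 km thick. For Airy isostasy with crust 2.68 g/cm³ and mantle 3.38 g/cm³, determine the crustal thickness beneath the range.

54.8 km

Root depth r = h ρ_c / (ρ_m − ρ_c) = 3.051 km × 2.68 / 0.7 = 11.68 km.
Total thickness = T + h + r = 40.09 km + 3.051 km + 11.68 km = 54.8 km.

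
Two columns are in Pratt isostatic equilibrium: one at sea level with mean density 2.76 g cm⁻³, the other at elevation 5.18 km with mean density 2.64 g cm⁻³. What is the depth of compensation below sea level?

114 km

ρ_ref D = ρ (D + h) → D (ρ_ref − ρ) = ρ h.
D = ρ h/(ρ_ref − ρ) = 2.64 × 5.18 km/(2.76 − 2.64) = 114 km.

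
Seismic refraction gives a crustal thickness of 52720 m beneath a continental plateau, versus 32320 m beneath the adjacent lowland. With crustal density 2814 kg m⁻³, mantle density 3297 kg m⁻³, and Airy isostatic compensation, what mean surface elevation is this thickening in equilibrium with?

Excess crust Δ = 52720 m − 32320 m = 20400 m, split between elevation h and root r with h + r = Δ.
Airy balance ρ_c h = (ρ_m − ρ_c) r gives r = h ρ_c/(ρ_m − ρ_c), so h (1 + ρ_c/(ρ_m − ρ_c)) = Δ, i.e. h = Δ (ρ_m − ρ_c)/ρ_m.
h = 20400 m × 483/3297 = 2990 m.

2990 m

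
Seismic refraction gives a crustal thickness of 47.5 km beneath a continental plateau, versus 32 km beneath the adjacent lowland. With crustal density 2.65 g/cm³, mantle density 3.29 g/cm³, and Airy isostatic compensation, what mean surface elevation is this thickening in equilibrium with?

Excess crust Δ = 47.5 km − 32 km = 15.5 km, split between elevation h and root r with h + r = Δ.
Airy balance ρ_c h = (ρ_m − ρ_c) r gives r = h ρ_c/(ρ_m − ρ_c), so h (1 + ρ_c/(ρ_m − ρ_c)) = Δ, i.e. h = Δ (ρ_m − ρ_c)/ρ_m.
h = 15.5 km × 0.64/3.29 = 3.02 km.

3.02 km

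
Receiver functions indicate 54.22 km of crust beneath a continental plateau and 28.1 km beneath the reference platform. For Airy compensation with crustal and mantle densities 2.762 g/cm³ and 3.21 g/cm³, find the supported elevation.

Excess crust Δ = 54.22 km − 28.1 km = 26.12 km, split between elevation h and root r with h + r = Δ.
Airy balance ρ_c h = (ρ_m − ρ_c) r gives r = h ρ_c/(ρ_m − ρ_c), so h (1 + ρ_c/(ρ_m − ρ_c)) = Δ, i.e. h = Δ (ρ_m − ρ_c)/ρ_m.
h = 26.12 km × 0.448/3.21 = 3.65 km.

3.65 km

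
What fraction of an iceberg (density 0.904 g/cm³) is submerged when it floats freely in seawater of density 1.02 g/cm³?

0.886

Submerged fraction = ρ_obj/ρ_fluid = 0.904/1.02 = 0.886.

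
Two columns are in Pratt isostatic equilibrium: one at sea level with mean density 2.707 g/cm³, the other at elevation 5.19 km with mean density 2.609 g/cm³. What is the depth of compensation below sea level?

ρ_ref D = ρ (D + h) → D (ρ_ref − ρ) = ρ h.
D = ρ h/(ρ_ref − ρ) = 2.609 × 5.19 km/(2.707 − 2.609) = 138 km.

138 km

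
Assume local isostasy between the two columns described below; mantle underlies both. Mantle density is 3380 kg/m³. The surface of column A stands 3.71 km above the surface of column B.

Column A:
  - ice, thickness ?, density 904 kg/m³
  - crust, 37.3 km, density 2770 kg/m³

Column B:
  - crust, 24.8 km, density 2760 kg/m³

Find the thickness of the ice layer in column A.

Take the compensation level at the base of the deeper column (depth z_c below the surface of column A) and equate Σ ρ_i t_i down to z_c; mantle fills any gap and the z_c terms cancel.
Column A: x×904 + 37.3×2770 + (z_c − 37.3 − x)×3380
Column B: 3.71×0 + 24.8×2760 + (z_c − 3.71 − 24.8)×3380
The z_c×3380 term appears on both sides and cancels. Collect the known terms of each column as K = Σ(ρt)_known − 3380 × (depth of known layers): K_A = 103321 − 3380×37.3 = −22753; K_B = 68448 − 3380×(3.71 + 24.8) = −27915.8.
Balance: K_A − x×(3380 − 904) = K_B, so x = (K_A − K_B)/(3380 − 904) = 5162.8/2476 = 2.09 km.

2.09 km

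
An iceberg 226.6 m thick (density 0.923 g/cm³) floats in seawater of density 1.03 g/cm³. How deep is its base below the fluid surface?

Draft d = t ρ_obj/ρ_fluid = 226.6 m × 0.923/1.03 = 203 m.

203 m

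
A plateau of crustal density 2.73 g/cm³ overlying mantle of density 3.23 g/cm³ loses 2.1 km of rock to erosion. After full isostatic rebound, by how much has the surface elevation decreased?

0.325 km

Rebound u = e ρ_c/ρ_m = 2.1 km × 2.73/3.23 = 1.775 km.
Net surface drop = e − u = 2.1 km − 1.775 km = e (ρ_m − ρ_c)/ρ_m = 0.325 km.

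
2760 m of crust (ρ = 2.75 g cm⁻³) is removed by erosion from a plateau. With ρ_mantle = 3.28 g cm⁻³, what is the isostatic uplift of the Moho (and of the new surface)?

2310 m

Unloading: uplift u = e ρ_c/ρ_m = 2760 m × 2.75/3.28 = 2310 m.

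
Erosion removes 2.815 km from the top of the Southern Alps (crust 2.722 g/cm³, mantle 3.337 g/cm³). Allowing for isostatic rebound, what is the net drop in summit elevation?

Rebound u = e ρ_c/ρ_m = 2.815 km × 2.722/3.337 = 2.296 km.
Net surface drop = e − u = 2.815 km − 2.296 km = e (ρ_m − ρ_c)/ρ_m = 0.519 km.

0.519 km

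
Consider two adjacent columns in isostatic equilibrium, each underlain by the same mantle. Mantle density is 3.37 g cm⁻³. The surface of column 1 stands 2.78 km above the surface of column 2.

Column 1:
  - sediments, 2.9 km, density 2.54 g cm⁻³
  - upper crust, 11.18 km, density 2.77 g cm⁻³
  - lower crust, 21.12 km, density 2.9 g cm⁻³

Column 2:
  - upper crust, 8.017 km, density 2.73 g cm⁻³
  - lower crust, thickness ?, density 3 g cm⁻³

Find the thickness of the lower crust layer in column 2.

Take the compensation level at the base of the deeper column (depth z_c below the surface of column 1) and equate Σ ρ_i t_i down to z_c; mantle fills any gap and the z_c terms cancel.
Column 1: 2.9×2.54 + 11.18×2.77 + 21.12×2.9 + (z_c − 35.2)×3.37
Column 2: 2.78×0 + 8.017×2.73 + x×3 + (z_c − 2.78 − 8.017 − x)×3.37
The z_c×3.37 term appears on both sides and cancels. Collect the known terms of each column as K = Σ(ρt)_known − 3.37 × (depth of known layers): K_1 = 99.5826 − 3.37×35.2 = −19.0414; K_2 = 21.88641 − 3.37×(2.78 + 8.017) = −14.49948.
Balance: K_1 = K_2 − x×(3.37 − 3), so x = (K_2 − K_1)/(3.37 − 3) = 4.54192/0.37 = 12.3 km.

12.3 km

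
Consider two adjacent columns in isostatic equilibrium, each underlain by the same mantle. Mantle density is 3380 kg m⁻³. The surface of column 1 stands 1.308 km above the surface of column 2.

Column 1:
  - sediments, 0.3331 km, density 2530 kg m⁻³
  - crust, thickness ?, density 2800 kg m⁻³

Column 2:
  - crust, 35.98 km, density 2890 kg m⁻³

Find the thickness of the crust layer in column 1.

37.5 km

Take the compensation level at the base of the deeper column (depth z_c below the surface of column 1) and equate Σ ρ_i t_i down to z_c; mantle fills any gap and the z_c terms cancel.
Column 1: 0.3331×2530 + x×2800 + (z_c − 0.3331 − x)×3380
Column 2: 1.308×0 + 35.98×2890 + (z_c − 1.308 − 35.98)×3380
The z_c×3380 term appears on both sides and cancels. Collect the known terms of each column as K = Σ(ρt)_known − 3380 × (depth of known layers): K_1 = 842.743 − 3380×0.3331 = −283.135; K_2 = 103982.2 − 3380×(1.308 + 35.98) = −22051.24.
Balance: K_1 − x×(3380 − 2800) = K_2, so x = (K_1 − K_2)/(3380 − 2800) = 21768.1/580 = 37.5 km.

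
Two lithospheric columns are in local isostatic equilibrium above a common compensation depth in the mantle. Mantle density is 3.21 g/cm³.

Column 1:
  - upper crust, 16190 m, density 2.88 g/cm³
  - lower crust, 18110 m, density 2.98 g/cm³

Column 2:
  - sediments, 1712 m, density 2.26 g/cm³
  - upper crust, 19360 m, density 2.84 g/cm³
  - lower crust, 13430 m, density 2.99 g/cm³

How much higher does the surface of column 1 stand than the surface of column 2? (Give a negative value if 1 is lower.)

−697 m

For any compensation level in the mantle, the mantle terms cancel and isostasy reduces to e = (Σt_1 − Σt_2) − (Σ(ρt)_1 − Σ(ρt)_2) / ρ_m.
Σt_1 = 34300 m; Σt_2 = 34502 m; Σ(ρt)_1 = 100595; Σ(ρt)_2 = 99007.22 (in m·g/cm³).
e = (34300 − 34502) − (100595 − 99007.22) / 3.21 = −697 m.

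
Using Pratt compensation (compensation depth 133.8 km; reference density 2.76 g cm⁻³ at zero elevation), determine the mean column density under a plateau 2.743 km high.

2.7 g cm⁻³

Pratt balance: ρ_ref D = ρ (D + h).
ρ = ρ_ref D/(D + h) = 2.76 × 133.8 km/(133.8 km + 2.743 km) = 2.7 g cm⁻³.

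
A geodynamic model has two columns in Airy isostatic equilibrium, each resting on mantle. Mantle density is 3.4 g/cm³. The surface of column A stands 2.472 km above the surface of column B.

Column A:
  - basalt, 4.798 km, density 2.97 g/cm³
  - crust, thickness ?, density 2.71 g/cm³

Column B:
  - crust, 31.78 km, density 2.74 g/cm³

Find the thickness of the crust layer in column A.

39.6 km

Take the compensation level at the base of the deeper column (depth z_c below the surface of column A) and equate Σ ρ_i t_i down to z_c; mantle fills any gap and the z_c terms cancel.
Column A: 4.798×2.97 + x×2.71 + (z_c − 4.798 − x)×3.4
Column B: 2.472×0 + 31.78×2.74 + (z_c − 2.472 − 31.78)×3.4
The z_c×3.4 term appears on both sides and cancels. Collect the known terms of each column as K = Σ(ρt)_known − 3.4 × (depth of known layers): K_A = 14.25006 − 3.4×4.798 = −2.06314; K_B = 87.0772 − 3.4×(2.472 + 31.78) = −29.3796.
Balance: K_A − x×(3.4 − 2.71) = K_B, so x = (K_A − K_B)/(3.4 − 2.71) = 27.3165/0.69 = 39.6 km.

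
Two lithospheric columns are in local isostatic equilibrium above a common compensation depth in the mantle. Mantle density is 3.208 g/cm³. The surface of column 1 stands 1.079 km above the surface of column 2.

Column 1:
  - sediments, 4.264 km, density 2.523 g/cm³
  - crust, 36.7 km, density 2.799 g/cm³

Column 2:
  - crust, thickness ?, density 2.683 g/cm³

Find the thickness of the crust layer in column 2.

Take the compensation level at the base of the deeper column (depth z_c below the surface of column 1) and equate Σ ρ_i t_i down to z_c; mantle fills any gap and the z_c terms cancel.
Column 1: 4.264×2.523 + 36.7×2.799 + (z_c − 40.964)×3.208
Column 2: 1.079×0 + x×2.683 + (z_c − 1.079 − 0 − x)×3.208
The z_c×3.208 term appears on both sides and cancels. Collect the known terms of each column as K = Σ(ρt)_known − 3.208 × (depth of known layers): K_1 = 113.481372 − 3.208×40.964 = −17.93114; K_2 = 0 − 3.208×(1.079 + 0) = −3.461432.
Balance: K_1 = K_2 − x×(3.208 − 2.683), so x = (K_2 − K_1)/(3.208 − 2.683) = 14.4697/0.525 = 27.6 km.

27.6 km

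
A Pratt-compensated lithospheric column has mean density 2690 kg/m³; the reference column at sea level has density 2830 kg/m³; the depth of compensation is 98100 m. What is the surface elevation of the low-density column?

5110 m

ρ_ref D = ρ (D + h) → h = D (ρ_ref − ρ)/ρ.
h = 98100 m × (2830 − 2690)/2690 = 5110 m.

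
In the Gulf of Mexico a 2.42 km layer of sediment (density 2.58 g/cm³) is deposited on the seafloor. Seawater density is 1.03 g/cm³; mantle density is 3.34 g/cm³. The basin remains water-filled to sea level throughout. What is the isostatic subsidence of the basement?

1.62 km

Submarine loading: the sediment displaces seawater, and the subsidence is in turn flooded, so s (ρ_m − ρ_w) = t (ρ_sed − ρ_w).
s = 2.42 km × (2.58 − 1.03) / (3.34 − 1.03) = 1.62 km.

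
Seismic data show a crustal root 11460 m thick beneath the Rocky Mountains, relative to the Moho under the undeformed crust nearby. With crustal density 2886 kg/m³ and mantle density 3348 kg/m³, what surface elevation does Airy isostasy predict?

1830 m

Equating mass per unit area of the two columns: ρ_c h = (ρ_m − ρ_c) r.
h = r (ρ_m − ρ_c) / ρ_c = 11460 m × (3348 − 2886) / 2886 = 1830 m.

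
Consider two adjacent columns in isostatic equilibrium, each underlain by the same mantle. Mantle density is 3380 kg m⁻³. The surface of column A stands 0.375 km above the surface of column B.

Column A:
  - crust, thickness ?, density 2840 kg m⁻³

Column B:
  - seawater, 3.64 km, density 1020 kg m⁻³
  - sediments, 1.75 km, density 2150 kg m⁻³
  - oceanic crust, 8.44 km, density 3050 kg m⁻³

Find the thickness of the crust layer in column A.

Take the compensation level at the base of the deeper column (depth z_c below the surface of column A) and equate Σ ρ_i t_i down to z_c; mantle fills any gap and the z_c terms cancel.
Column A: x×2840 + (z_c − 0 − x)×3380
Column B: 0.375×0 + 3.64×1020 + 1.75×2150 + 8.44×3050 + (z_c − 0.375 − 13.83)×3380
The z_c×3380 term appears on both sides and cancels. Collect the known terms of each column as K = Σ(ρt)_known − 3380 × (depth of known layers): K_A = 0 − 3380×0 = 0; K_B = 33217.3 − 3380×(0.375 + 13.83) = −14795.6.
Balance: K_A − x×(3380 − 2840) = K_B, so x = (K_A − K_B)/(3380 − 2840) = 14795.6/540 = 27.4 km.

27.4 km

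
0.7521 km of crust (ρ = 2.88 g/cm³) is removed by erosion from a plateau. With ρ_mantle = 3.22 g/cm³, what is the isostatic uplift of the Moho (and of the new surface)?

0.673 km

Unloading: uplift u = e ρ_c/ρ_m = 0.7521 km × 2.88/3.22 = 0.673 km.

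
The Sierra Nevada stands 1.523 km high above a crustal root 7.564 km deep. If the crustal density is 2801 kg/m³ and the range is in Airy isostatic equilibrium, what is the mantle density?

3360 kg/m³

Airy balance: ρ_c h = (ρ_m − ρ_c) r → ρ_m = ρ_c (1 + h/r).
ρ_m = 2801 × (1 + 1.523 km/7.564 km) = 3360 kg/m³.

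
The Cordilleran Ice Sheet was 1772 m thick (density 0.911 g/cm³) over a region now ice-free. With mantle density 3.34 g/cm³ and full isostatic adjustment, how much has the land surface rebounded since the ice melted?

483 m

Removing the load lets mantle flow back in; uplift u satisfies ρ_ice t = ρ_m u.
u = t ρ_ice/ρ_m = 1772 m × 0.911/3.34 = 483 m.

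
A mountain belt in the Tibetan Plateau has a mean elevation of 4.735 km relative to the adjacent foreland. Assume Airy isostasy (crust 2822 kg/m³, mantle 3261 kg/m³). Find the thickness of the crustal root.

30.4 km

Equating mass per unit area of the two columns: the weight of the topography is balanced by the buoyancy of the root, ρ_c h = (ρ_m − ρ_c) r.
r = h · ρ_c / (ρ_m − ρ_c) = 4.735 km × 2822 / (3261 − 2822) = 30.4 km.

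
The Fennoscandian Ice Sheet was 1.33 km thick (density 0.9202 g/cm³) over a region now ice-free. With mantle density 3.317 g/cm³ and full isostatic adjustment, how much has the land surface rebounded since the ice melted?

0.369 km

Removing the load lets mantle flow back in; uplift u satisfies ρ_ice t = ρ_m u.
u = t ρ_ice/ρ_m = 1.33 km × 0.9202/3.317 = 0.369 km.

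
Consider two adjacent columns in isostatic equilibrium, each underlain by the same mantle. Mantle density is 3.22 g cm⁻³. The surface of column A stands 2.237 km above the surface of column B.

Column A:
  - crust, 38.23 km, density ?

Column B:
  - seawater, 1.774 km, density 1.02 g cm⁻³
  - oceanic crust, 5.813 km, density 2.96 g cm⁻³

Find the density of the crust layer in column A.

Take the compensation level at the base of the deeper column (depth z_c below the surface of column A) and equate Σ ρ_i t_i down to z_c; mantle fills any gap and the z_c terms cancel.
Column A: 38.23×ρ + (z_c − 38.23)×3.22
Column B: 2.237×0 + 1.774×1.02 + 5.813×2.96 + (z_c − 2.237 − 7.587)×3.22
The z_c×3.22 term appears on both sides and cancels. Collect the known terms of each column as K = Σ(ρt)_known − 3.22 × (depth of known layers): K_A = 0 − 3.22×38.23 = −123.1006; K_B = 19.01596 − 3.22×(2.237 + 7.587) = −12.61732.
Balance: K_A + 38.23×ρ = K_B, so ρ = (K_B − K_A)/38.23 = 110.483/38.23 = 2.89 g cm⁻³.

2.89 g cm⁻³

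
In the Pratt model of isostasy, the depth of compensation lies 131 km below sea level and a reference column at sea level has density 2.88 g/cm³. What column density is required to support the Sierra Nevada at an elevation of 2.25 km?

Pratt balance: ρ_ref D = ρ (D + h).
ρ = ρ_ref D/(D + h) = 2.88 × 131 km/(131 km + 2.25 km) = 2.83 g/cm³.

2.83 g/cm³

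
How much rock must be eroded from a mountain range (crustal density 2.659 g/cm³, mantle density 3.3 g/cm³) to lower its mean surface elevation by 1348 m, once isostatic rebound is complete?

Net drop Δ = e − u = e − e ρ_c/ρ_m = e (ρ_m − ρ_c)/ρ_m.
e = Δ ρ_m/(ρ_m − ρ_c) = 1348 m × 3.3/0.641 = 6940 m.

6940 m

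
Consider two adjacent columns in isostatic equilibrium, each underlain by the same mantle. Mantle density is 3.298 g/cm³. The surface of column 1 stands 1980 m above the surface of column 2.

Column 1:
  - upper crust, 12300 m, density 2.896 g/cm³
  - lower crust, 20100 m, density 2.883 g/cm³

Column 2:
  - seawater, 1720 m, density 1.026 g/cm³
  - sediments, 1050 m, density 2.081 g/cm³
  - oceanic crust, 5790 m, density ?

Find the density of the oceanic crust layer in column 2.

3.03 g/cm³

Take the compensation level at the base of the deeper column (depth z_c below the surface of column 1) and equate Σ ρ_i t_i down to z_c; mantle fills any gap and the z_c terms cancel.
Column 1: 12300×2.896 + 20100×2.883 + (z_c − 32400)×3.298
Column 2: 1980×0 + 1720×1.026 + 1050×2.081 + 5790×ρ + (z_c − 1980 − 8560)×3.298
The z_c×3.298 term appears on both sides and cancels. Collect the known terms of each column as K = Σ(ρt)_known − 3.298 × (depth of known layers): K_1 = 93569.1 − 3.298×32400 = −13286.1; K_2 = 3949.77 − 3.298×(1980 + 8560) = −30811.15.
Balance: K_1 = K_2 + 5790×ρ, so ρ = (K_1 − K_2)/5790 = 17525/5790 = 3.03 g/cm³.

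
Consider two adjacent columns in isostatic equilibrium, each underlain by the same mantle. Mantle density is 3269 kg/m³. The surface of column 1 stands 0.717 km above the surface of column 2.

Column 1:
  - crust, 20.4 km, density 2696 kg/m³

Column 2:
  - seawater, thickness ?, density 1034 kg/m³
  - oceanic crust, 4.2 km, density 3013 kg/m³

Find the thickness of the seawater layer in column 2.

3.7 km

Take the compensation level at the base of the deeper column (depth z_c below the surface of column 1) and equate Σ ρ_i t_i down to z_c; mantle fills any gap and the z_c terms cancel.
Column 1: 20.4×2696 + (z_c − 20.4)×3269
Column 2: 0.717×0 + x×1034 + 4.2×3013 + (z_c − 0.717 − 4.2 − x)×3269
The z_c×3269 term appears on both sides and cancels. Collect the known terms of each column as K = Σ(ρt)_known − 3269 × (depth of known layers): K_1 = 54998.4 − 3269×20.4 = −11689.2; K_2 = 12654.6 − 3269×(0.717 + 4.2) = −3419.073.
Balance: K_1 = K_2 − x×(3269 − 1034), so x = (K_2 − K_1)/(3269 − 1034) = 8270.13/2235 = 3.7 km.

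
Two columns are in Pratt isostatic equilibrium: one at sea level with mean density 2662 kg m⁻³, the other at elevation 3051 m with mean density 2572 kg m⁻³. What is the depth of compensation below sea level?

ρ_ref D = ρ (D + h) → D (ρ_ref − ρ) = ρ h.
D = ρ h/(ρ_ref − ρ) = 2572 × 3051 m/(2662 − 2572) = 87200 m.

87200 m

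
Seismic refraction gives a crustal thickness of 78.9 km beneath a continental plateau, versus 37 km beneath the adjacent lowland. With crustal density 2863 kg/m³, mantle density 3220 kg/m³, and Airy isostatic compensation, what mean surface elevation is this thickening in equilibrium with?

Excess crust Δ = 78.9 km − 37 km = 41.9 km, split between elevation h and root r with h + r = Δ.
Airy balance ρ_c h = (ρ_m − ρ_c) r gives r = h ρ_c/(ρ_m − ρ_c), so h (1 + ρ_c/(ρ_m − ρ_c)) = Δ, i.e. h = Δ (ρ_m − ρ_c)/ρ_m.
h = 41.9 km × 357/3220 = 4.65 km.

4.65 km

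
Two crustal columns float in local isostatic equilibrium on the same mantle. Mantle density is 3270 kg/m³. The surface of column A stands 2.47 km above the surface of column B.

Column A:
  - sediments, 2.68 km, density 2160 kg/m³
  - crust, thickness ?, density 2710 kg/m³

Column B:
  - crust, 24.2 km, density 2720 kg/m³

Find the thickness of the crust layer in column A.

32.9 km

Take the compensation level at the base of the deeper column (depth z_c below the surface of column A) and equate Σ ρ_i t_i down to z_c; mantle fills any gap and the z_c terms cancel.
Column A: 2.68×2160 + x×2710 + (z_c − 2.68 − x)×3270
Column B: 2.47×0 + 24.2×2720 + (z_c − 2.47 − 24.2)×3270
The z_c×3270 term appears on both sides and cancels. Collect the known terms of each column as K = Σ(ρt)_known − 3270 × (depth of known layers): K_A = 5788.8 − 3270×2.68 = −2974.8; K_B = 65824 − 3270×(2.47 + 24.2) = −21386.9.
Balance: K_A − x×(3270 − 2710) = K_B, so x = (K_A − K_B)/(3270 − 2710) = 18412.1/560 = 32.9 km.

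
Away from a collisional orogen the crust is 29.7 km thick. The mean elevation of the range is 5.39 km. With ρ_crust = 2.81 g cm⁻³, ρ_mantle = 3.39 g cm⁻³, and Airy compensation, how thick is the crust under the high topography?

Root depth r = h ρ_c / (ρ_m − ρ_c) = 5.39 km × 2.81 / 0.58 = 26.11 km.
Total thickness = T + h + r = 29.7 km + 5.39 km + 26.11 km = 61.2 km.

61.2 km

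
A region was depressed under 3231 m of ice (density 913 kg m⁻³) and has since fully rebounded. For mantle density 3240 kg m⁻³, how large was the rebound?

Removing the load lets mantle flow back in; uplift u satisfies ρ_ice t = ρ_m u.
u = t ρ_ice/ρ_m = 3231 m × 913/3240 = 910 m.

910 m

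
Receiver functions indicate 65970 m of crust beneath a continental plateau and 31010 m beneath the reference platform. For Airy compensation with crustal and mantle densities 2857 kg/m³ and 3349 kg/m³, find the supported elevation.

5140 m

Excess crust Δ = 65970 m − 31010 m = 34960 m, split between elevation h and root r with h + r = Δ.
Airy balance ρ_c h = (ρ_m − ρ_c) r gives r = h ρ_c/(ρ_m − ρ_c), so h (1 + ρ_c/(ρ_m − ρ_c)) = Δ, i.e. h = Δ (ρ_m − ρ_c)/ρ_m.
h = 34960 m × 492/3349 = 5140 m.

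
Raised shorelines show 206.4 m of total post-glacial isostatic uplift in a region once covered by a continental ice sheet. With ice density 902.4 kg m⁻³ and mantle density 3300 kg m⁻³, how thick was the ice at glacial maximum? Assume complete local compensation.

755 m

u = t ρ_ice/ρ_m → t = u ρ_m/ρ_ice = 206.4 m × 3300/902.4 = 755 m.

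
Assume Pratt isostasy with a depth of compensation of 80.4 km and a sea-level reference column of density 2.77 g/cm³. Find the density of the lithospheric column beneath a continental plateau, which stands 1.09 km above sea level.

Pratt balance: ρ_ref D = ρ (D + h).
ρ = ρ_ref D/(D + h) = 2.77 × 80.4 km/(80.4 km + 1.09 km) = 2.73 g/cm³.

2.73 g/cm³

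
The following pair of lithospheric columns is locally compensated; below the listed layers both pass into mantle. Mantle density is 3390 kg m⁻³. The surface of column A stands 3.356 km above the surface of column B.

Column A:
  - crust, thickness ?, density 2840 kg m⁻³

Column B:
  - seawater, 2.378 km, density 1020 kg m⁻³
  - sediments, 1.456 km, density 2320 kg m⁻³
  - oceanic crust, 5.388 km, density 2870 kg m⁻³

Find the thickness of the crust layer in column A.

Take the compensation level at the base of the deeper column (depth z_c below the surface of column A) and equate Σ ρ_i t_i down to z_c; mantle fills any gap and the z_c terms cancel.
Column A: x×2840 + (z_c − 0 − x)×3390
Column B: 3.356×0 + 2.378×1020 + 1.456×2320 + 5.388×2870 + (z_c − 3.356 − 9.222)×3390
The z_c×3390 term appears on both sides and cancels. Collect the known terms of each column as K = Σ(ρt)_known − 3390 × (depth of known layers): K_A = 0 − 3390×0 = 0; K_B = 21267.04 − 3390×(3.356 + 9.222) = −21372.38.
Balance: K_A − x×(3390 − 2840) = K_B, so x = (K_A − K_B)/(3390 − 2840) = 21372.4/550 = 38.9 km.

38.9 km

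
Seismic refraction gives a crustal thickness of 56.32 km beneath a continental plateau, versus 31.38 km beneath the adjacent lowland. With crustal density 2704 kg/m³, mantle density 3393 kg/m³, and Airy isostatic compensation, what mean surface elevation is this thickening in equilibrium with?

5.06 km

Excess crust Δ = 56.32 km − 31.38 km = 24.94 km, split between elevation h and root r with h + r = Δ.
Airy balance ρ_c h = (ρ_m − ρ_c) r gives r = h ρ_c/(ρ_m − ρ_c), so h (1 + ρ_c/(ρ_m − ρ_c)) = Δ, i.e. h = Δ (ρ_m − ρ_c)/ρ_m.
h = 24.94 km × 689/3393 = 5.06 km.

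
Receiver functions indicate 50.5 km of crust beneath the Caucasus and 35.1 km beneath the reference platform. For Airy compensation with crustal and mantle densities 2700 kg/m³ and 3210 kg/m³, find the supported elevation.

Excess crust Δ = 50.5 km − 35.1 km = 15.4 km, split between elevation h and root r with h + r = Δ.
Airy balance ρ_c h = (ρ_m − ρ_c) r gives r = h ρ_c/(ρ_m − ρ_c), so h (1 + ρ_c/(ρ_m − ρ_c)) = Δ, i.e. h = Δ (ρ_m − ρ_c)/ρ_m.
h = 15.4 km × 510/3210 = 2.45 km.

2.45 km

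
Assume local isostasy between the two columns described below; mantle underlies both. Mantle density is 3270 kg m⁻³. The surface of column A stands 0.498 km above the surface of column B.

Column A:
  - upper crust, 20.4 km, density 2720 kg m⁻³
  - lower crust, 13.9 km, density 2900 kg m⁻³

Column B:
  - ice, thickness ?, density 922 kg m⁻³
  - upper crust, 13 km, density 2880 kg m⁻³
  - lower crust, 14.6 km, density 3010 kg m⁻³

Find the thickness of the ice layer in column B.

2.5 km

Take the compensation level at the base of the deeper column (depth z_c below the surface of column A) and equate Σ ρ_i t_i down to z_c; mantle fills any gap and the z_c terms cancel.
Column A: 20.4×2720 + 13.9×2900 + (z_c − 34.3)×3270
Column B: 0.498×0 + x×922 + 13×2880 + 14.6×3010 + (z_c − 0.498 − 27.6 − x)×3270
The z_c×3270 term appears on both sides and cancels. Collect the known terms of each column as K = Σ(ρt)_known − 3270 × (depth of known layers): K_A = 95798 − 3270×34.3 = −16363; K_B = 81386 − 3270×(0.498 + 27.6) = −10494.46.
Balance: K_A = K_B − x×(3270 − 922), so x = (K_B − K_A)/(3270 − 922) = 5868.54/2348 = 2.5 km.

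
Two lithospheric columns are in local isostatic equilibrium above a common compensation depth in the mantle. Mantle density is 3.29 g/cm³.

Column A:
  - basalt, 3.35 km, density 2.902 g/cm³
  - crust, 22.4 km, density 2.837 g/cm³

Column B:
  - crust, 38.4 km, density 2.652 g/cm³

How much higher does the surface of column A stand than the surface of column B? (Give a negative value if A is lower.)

For any compensation level in the mantle, the mantle terms cancel and isostasy reduces to e = (Σt_A − Σt_B) − (Σ(ρt)_A − Σ(ρt)_B) / ρ_m.
Σt_A = 25.75 km; Σt_B = 38.4 km; Σ(ρt)_A = 73.2705; Σ(ρt)_B = 101.8368 (in km·g/cm³).
e = (25.75 − 38.4) − (73.2705 − 101.8368) / 3.29 = −3.97 km.

−3.97 km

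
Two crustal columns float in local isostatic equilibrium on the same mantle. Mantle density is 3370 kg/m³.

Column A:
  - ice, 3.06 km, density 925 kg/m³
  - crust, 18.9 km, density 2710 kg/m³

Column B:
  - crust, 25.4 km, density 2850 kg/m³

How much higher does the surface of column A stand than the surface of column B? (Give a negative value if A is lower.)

2 km

For any compensation level in the mantle, the mantle terms cancel and isostasy reduces to e = (Σt_A − Σt_B) − (Σ(ρt)_A − Σ(ρt)_B) / ρ_m.
Σt_A = 21.96 km; Σt_B = 25.4 km; Σ(ρt)_A = 54049.5; Σ(ρt)_B = 72390 (in km·kg/m³).
e = (21.96 − 25.4) − (54049.5 − 72390) / 3370 = 2 km.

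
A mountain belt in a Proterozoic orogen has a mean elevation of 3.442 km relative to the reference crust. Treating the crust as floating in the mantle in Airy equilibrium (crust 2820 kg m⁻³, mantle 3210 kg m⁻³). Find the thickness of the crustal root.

24.9 km

Balancing pressure at the compensation depth: the weight of the topography is balanced by the buoyancy of the root, ρ_c h = (ρ_m − ρ_c) r.
r = h · ρ_c / (ρ_m − ρ_c) = 3.442 km × 2820 / (3210 − 2820) = 24.9 km.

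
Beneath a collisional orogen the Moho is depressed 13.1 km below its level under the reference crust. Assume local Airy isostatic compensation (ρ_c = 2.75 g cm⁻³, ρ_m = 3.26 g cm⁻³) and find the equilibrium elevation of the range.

2.43 km

For local isostatic compensation: ρ_c h = (ρ_m − ρ_c) r.
h = r (ρ_m − ρ_c) / ρ_c = 13.1 km × (3.26 − 2.75) / 2.75 = 2.43 km.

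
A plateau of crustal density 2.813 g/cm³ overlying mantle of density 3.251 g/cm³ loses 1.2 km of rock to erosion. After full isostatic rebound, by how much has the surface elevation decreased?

Rebound u = e ρ_c/ρ_m = 1.2 km × 2.813/3.251 = 1.038 km.
Net surface drop = e − u = 1.2 km − 1.038 km = e (ρ_m − ρ_c)/ρ_m = 0.162 km.

0.162 km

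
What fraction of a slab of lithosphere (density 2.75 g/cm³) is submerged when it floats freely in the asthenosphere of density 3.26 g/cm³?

84.4%

Submerged fraction = ρ_obj/ρ_fluid = 2.75/3.26 = 84.4%.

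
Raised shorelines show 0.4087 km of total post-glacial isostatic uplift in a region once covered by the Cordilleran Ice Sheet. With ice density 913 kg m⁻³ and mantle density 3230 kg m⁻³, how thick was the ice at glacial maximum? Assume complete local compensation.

u = t ρ_ice/ρ_m → t = u ρ_m/ρ_ice = 0.4087 km × 3230/913 = 1.45 km.

1.45 km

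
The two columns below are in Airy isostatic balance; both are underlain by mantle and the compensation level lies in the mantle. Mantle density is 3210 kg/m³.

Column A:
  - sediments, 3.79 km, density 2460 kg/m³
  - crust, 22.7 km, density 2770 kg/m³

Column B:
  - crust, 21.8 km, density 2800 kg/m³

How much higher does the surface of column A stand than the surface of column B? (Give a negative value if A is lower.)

For any compensation level in the mantle, the mantle terms cancel and isostasy reduces to e = (Σt_A − Σt_B) − (Σ(ρt)_A − Σ(ρt)_B) / ρ_m.
Σt_A = 26.49 km; Σt_B = 21.8 km; Σ(ρt)_A = 72202.4; Σ(ρt)_B = 61040 (in km·kg/m³).
e = (26.49 − 21.8) − (72202.4 − 61040) / 3210 = 1.21 km.

1.21 km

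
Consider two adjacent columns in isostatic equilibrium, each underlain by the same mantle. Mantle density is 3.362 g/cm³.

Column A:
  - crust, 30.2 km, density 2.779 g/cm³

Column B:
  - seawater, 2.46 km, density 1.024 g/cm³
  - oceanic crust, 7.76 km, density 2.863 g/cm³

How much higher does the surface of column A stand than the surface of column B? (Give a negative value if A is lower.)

For any compensation level in the mantle, the mantle terms cancel and isostasy reduces to e = (Σt_A − Σt_B) − (Σ(ρt)_A − Σ(ρt)_B) / ρ_m.
Σt_A = 30.2 km; Σt_B = 10.22 km; Σ(ρt)_A = 83.9258; Σ(ρt)_B = 24.73592 (in km·g/cm³).
e = (30.2 − 10.22) − (83.9258 − 24.73592) / 3.362 = 2.37 km.

2.37 km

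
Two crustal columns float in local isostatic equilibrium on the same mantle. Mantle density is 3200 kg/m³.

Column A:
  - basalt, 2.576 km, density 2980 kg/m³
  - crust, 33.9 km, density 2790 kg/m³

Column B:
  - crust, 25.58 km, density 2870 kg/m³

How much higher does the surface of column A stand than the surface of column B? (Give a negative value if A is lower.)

For any compensation level in the mantle, the mantle terms cancel and isostasy reduces to e = (Σt_A − Σt_B) − (Σ(ρt)_A − Σ(ρt)_B) / ρ_m.
Σt_A = 36.476 km; Σt_B = 25.58 km; Σ(ρt)_A = 102257.48; Σ(ρt)_B = 73414.6 (in km·kg/m³).
e = (36.476 − 25.58) − (102257.48 − 73414.6) / 3200 = 1.88 km.

1.88 km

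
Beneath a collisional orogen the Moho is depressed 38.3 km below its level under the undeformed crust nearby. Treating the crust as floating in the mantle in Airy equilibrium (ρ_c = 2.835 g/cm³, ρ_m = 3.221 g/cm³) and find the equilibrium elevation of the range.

In Airy isostatic equilibrium: ρ_c h = (ρ_m − ρ_c) r.
h = r (ρ_m − ρ_c) / ρ_c = 38.3 km × (3.221 − 2.835) / 2.835 = 5.21 km.

5.21 km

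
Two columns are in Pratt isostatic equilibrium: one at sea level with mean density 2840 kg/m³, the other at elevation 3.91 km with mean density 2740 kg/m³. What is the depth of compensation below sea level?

ρ_ref D = ρ (D + h) → D (ρ_ref − ρ) = ρ h.
D = ρ h/(ρ_ref − ρ) = 2740 × 3.91 km/(2840 − 2740) = 107 km.

107 km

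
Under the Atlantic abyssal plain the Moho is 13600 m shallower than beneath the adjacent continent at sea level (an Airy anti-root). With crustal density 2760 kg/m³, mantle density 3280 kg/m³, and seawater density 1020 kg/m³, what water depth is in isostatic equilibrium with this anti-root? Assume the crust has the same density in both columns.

4060 m

Replacing a thickness d of crust by seawater at the top must be balanced by replacing crust with mantle at the base: d (ρ_c − ρ_w) = a (ρ_m − ρ_c).
d = a (ρ_m − ρ_c)/(ρ_c − ρ_w) = 13600 m × 520/1740 = 4060 m.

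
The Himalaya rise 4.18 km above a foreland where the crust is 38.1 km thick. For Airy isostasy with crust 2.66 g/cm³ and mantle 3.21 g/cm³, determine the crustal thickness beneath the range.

62.5 km

Root depth r = h ρ_c / (ρ_m − ρ_c) = 4.18 km × 2.66 / 0.55 = 20.22 km.
Total thickness = T + h + r = 38.1 km + 4.18 km + 20.22 km = 62.5 km.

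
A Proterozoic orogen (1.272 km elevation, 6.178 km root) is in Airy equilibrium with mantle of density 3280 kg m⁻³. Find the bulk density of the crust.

ρ_c h = (ρ_m − ρ_c) r → ρ_c (h + r) = ρ_m r → ρ_c = ρ_m r / (h + r).
ρ_c = 3280 × 6.178 km / (1.272 km + 6.178 km) = 2720 kg m⁻³.

2720 kg m⁻³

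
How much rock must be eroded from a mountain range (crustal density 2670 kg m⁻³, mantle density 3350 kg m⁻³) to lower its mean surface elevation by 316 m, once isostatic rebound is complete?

1560 m

Net drop Δ = e − u = e − e ρ_c/ρ_m = e (ρ_m − ρ_c)/ρ_m.
e = Δ ρ_m/(ρ_m − ρ_c) = 316 m × 3350/680 = 1560 m.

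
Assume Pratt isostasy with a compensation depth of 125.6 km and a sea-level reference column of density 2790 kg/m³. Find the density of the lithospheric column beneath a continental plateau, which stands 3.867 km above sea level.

2710 kg/m³

Pratt balance: ρ_ref D = ρ (D + h).
ρ = ρ_ref D/(D + h) = 2790 × 125.6 km/(125.6 km + 3.867 km) = 2710 kg/m³.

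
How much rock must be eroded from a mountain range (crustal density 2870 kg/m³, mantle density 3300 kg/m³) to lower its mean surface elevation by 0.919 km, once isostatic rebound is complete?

Net drop Δ = e − u = e − e ρ_c/ρ_m = e (ρ_m − ρ_c)/ρ_m.
e = Δ ρ_m/(ρ_m − ρ_c) = 0.919 km × 3300/430 = 7.05 km.

7.05 km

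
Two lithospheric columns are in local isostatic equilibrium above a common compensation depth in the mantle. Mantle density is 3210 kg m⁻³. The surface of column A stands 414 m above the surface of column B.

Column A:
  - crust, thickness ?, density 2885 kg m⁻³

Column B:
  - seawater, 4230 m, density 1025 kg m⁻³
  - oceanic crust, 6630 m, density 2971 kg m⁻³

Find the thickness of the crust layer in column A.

37400 m

Take the compensation level at the base of the deeper column (depth z_c below the surface of column A) and equate Σ ρ_i t_i down to z_c; mantle fills any gap and the z_c terms cancel.
Column A: x×2885 + (z_c − 0 − x)×3210
Column B: 414×0 + 4230×1025 + 6630×2971 + (z_c − 414 − 10860)×3210
The z_c×3210 term appears on both sides and cancels. Collect the known terms of each column as K = Σ(ρt)_known − 3210 × (depth of known layers): K_A = 0 − 3210×0 = 0; K_B = 24033480 − 3210×(414 + 10860) = −12156060.
Balance: K_A − x×(3210 − 2885) = K_B, so x = (K_A − K_B)/(3210 − 2885) = 12156100/325 = 37400 m.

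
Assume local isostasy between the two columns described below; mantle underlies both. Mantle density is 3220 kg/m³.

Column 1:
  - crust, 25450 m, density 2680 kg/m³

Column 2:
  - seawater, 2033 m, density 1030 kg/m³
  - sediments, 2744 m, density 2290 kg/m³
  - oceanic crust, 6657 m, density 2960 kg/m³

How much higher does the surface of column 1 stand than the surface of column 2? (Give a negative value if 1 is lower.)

For any compensation level in the mantle, the mantle terms cancel and isostasy reduces to e = (Σt_1 − Σt_2) − (Σ(ρt)_1 − Σ(ρt)_2) / ρ_m.
Σt_1 = 25450 m; Σt_2 = 11434 m; Σ(ρt)_1 = 68206000; Σ(ρt)_2 = 28082470 (in m·kg/m³).
e = (25450 − 11434) − (68206000 − 28082470) / 3220 = 1560 m.

1560 m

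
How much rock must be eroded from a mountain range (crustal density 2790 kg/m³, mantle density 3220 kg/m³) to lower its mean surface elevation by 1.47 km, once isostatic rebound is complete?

11 km

Net drop Δ = e − u = e − e ρ_c/ρ_m = e (ρ_m − ρ_c)/ρ_m.
e = Δ ρ_m/(ρ_m − ρ_c) = 1.47 km × 3220/430 = 11 km.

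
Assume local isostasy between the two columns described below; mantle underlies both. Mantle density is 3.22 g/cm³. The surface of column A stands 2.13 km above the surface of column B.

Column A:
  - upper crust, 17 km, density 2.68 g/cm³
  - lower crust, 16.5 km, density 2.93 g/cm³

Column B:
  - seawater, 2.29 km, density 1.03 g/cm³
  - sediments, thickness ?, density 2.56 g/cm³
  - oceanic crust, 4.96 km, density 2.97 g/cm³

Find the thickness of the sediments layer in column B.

Take the compensation level at the base of the deeper column (depth z_c below the surface of column A) and equate Σ ρ_i t_i down to z_c; mantle fills any gap and the z_c terms cancel.
Column A: 17×2.68 + 16.5×2.93 + (z_c − 33.5)×3.22
Column B: 2.13×0 + 2.29×1.03 + x×2.56 + 4.96×2.97 + (z_c − 2.13 − 7.25 − x)×3.22
The z_c×3.22 term appears on both sides and cancels. Collect the known terms of each column as K = Σ(ρt)_known − 3.22 × (depth of known layers): K_A = 93.905 − 3.22×33.5 = −13.965; K_B = 17.0899 − 3.22×(2.13 + 7.25) = −13.1137.
Balance: K_A = K_B − x×(3.22 − 2.56), so x = (K_B − K_A)/(3.22 − 2.56) = 0.8513/0.66 = 1.29 km.

1.29 km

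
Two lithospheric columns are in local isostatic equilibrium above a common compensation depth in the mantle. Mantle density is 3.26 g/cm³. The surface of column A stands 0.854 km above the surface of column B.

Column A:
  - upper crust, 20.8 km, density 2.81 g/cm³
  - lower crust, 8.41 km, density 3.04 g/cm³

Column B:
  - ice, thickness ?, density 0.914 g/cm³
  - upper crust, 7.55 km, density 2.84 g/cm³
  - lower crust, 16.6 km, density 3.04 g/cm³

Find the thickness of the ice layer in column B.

0.683 km

Take the compensation level at the base of the deeper column (depth z_c below the surface of column A) and equate Σ ρ_i t_i down to z_c; mantle fills any gap and the z_c terms cancel.
Column A: 20.8×2.81 + 8.41×3.04 + (z_c − 29.21)×3.26
Column B: 0.854×0 + x×0.914 + 7.55×2.84 + 16.6×3.04 + (z_c − 0.854 − 24.15 − x)×3.26
The z_c×3.26 term appears on both sides and cancels. Collect the known terms of each column as K = Σ(ρt)_known − 3.26 × (depth of known layers): K_A = 84.0144 − 3.26×29.21 = −11.2102; K_B = 71.906 − 3.26×(0.854 + 24.15) = −9.60704.
Balance: K_A = K_B − x×(3.26 − 0.914), so x = (K_B − K_A)/(3.26 − 0.914) = 1.60316/2.346 = 0.683 km.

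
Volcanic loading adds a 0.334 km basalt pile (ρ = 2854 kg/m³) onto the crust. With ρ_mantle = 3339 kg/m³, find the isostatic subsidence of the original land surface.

Subaerial loading: s = t ρ_load / ρ_m.
s = 0.334 km × 2854/3339 = 0.285 km.

0.285 km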